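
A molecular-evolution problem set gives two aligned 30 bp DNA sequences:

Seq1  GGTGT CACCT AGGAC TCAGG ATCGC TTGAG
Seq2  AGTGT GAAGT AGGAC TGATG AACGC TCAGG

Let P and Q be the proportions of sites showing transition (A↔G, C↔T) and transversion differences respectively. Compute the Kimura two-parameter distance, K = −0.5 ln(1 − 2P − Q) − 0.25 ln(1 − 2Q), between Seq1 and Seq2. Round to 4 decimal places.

Mismatches occur at site 1 (G/A, transition), site 6 (C/G, transversion), site 8 (C/A, transversion), site 9 (C/G, transversion), site 17 (C/G, transversion), site 19 (G/T, transversion), site 22 (T/A, transversion), site 27 (T/C, transition), site 28 (G/A, transition), site 29 (A/G, transition).
Of the 10 differences, 4 transitions and 6 transversions over 30 sites: P = 4/30 = 0.133333, Q = 6/30 = 0.200000.
d = −0.5·ln(0.533334) − 0.25·ln(0.600000) = −0.5·(-0.628607) − 0.25·(-0.510826) = 0.4420.

0.4420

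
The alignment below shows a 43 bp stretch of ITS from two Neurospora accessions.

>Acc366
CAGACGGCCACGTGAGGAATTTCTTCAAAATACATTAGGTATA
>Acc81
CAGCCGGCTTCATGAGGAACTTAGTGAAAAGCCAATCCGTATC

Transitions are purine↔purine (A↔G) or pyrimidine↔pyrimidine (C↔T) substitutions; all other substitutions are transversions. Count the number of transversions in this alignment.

11

Mismatches occur at site 4 (A↔C, transversion), site 9 (C↔T, transition), site 10 (A↔T, transversion), site 12 (G↔A, transition), site 20 (T↔C, transition), site 23 (C↔A, transversion), site 24 (T↔G, transversion), site 26 (C↔G, transversion), site 31 (T↔G, transversion), site 32 (A↔C, transversion), site 35 (T↔A, transversion), site 37 (A↔C, transversion), site 38 (G↔C, transversion), site 43 (A↔C, transversion).
Of the 14 differences, 3 transitions and 11 transversions, so the answer is 11.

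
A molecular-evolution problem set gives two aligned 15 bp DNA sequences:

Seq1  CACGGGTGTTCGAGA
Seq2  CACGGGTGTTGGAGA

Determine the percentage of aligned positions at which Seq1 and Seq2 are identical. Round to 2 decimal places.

93.33%

Differing sites — 11:C/G.
14 of the 15 sites match, so the percent identity is 14/15 × 100 = 93.33%.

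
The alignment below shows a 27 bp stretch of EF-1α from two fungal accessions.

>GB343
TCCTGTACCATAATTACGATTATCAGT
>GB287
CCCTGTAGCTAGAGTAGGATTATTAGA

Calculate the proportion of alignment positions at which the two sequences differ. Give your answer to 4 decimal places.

0.3333

Differing sites — 1:T/C; 8:C/G; 10:A/T; 11:T/A; 12:A/G; 14:T/G; 17:C/G; 24:C/T; 27:T/A.
There are 9 differences over 27 sites, so p = 9/27 = 0.3333.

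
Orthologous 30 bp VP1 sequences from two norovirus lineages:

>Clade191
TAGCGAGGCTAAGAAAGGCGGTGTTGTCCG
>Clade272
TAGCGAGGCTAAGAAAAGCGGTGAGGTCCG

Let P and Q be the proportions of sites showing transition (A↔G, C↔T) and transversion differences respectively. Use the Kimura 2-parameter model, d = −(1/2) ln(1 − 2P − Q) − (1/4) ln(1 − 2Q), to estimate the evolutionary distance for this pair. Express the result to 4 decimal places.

Differing sites — 17:G/A (Ti); 24:T/A (Tv); 25:T/G (Tv).
Of the 3 differences, 1 transition and 2 transversions over 30 sites: P = 1/30 = 0.033333, Q = 2/30 = 0.066667.
d = −0.5·ln(0.866667) − 0.25·ln(0.866666) = −0.5·(-0.143100) − 0.25·(-0.143102) = 0.1073.

0.1073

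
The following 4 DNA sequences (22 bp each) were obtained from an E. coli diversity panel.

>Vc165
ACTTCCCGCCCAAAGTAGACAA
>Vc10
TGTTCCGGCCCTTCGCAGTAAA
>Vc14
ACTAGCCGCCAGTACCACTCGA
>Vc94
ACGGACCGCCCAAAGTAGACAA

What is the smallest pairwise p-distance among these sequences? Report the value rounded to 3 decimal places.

Pairwise Hamming distances:
  Vc165 vs Vc10: 9
  Vc165 vs Vc14: 10
  Vc165 vs Vc94: 3
  Vc10 vs Vc14: 12
  Vc10 vs Vc94: 12
  Vc14 vs Vc94: 11
The smallest is 3 mismatches, between Vc165 and Vc94; p = 3/22 = 0.136.

0.136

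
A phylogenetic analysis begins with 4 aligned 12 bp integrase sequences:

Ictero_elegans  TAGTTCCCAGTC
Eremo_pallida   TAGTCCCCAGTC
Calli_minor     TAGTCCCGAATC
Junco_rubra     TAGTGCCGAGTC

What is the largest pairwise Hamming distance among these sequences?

3

Pairwise Hamming distances:
  Ictero_elegans vs Eremo_pallida: 1
  Ictero_elegans vs Calli_minor: 3
  Ictero_elegans vs Junco_rubra: 2
  Eremo_pallida vs Calli_minor: 2
  Eremo_pallida vs Junco_rubra: 2
  Calli_minor vs Junco_rubra: 2
The largest is 3, between Ictero_elegans and Calli_minor.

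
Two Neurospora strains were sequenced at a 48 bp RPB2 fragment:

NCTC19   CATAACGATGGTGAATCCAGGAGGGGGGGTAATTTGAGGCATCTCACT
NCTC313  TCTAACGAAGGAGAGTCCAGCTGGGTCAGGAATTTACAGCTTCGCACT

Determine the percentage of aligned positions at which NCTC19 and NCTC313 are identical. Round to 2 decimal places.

66.67%

The sequences differ at positions 1 (C/T), 2 (A/C), 9 (T/A), 12 (T/A), 15 (A/G), 21 (G/C), 22 (A/T), 26 (G/T), 27 (G/C), 28 (G/A), 30 (T/G), 36 (G/A), 37 (A/C), 38 (G/A), 41 (A/T), 44 (T/G).
32 of the 48 sites match, so the percent identity is 32/48 × 100 = 66.67%.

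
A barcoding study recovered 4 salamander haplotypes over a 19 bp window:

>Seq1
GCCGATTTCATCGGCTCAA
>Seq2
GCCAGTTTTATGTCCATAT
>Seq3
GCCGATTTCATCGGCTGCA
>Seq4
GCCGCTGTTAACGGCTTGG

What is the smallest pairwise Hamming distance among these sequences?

Pairwise Hamming distances:
  Seq1 vs Seq2: 9
  Seq1 vs Seq3: 2
  Seq1 vs Seq4: 7
  Seq2 vs Seq3: 10
  Seq2 vs Seq4: 10
  Seq3 vs Seq4: 7
The smallest is 2, between Seq1 and Seq3.

2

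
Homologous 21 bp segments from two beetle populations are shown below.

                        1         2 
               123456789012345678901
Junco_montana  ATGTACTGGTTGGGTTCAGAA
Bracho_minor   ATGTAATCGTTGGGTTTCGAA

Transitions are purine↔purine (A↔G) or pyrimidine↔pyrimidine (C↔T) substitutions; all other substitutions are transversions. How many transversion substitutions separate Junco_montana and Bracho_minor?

3

Mismatches occur at site 6 (C↔A, transversion), site 8 (G↔C, transversion), site 17 (C↔T, transition), site 18 (A↔C, transversion).
Of the 4 differences, 1 transition and 3 transversions, so the answer is 3.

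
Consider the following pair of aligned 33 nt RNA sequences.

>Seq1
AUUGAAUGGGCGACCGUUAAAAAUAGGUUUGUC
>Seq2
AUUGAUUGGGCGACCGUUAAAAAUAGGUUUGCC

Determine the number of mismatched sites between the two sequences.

Mismatches occur at site 6 (A→U), site 32 (U→C).
That gives 2 mismatches out of 33 aligned sites, so the Hamming distance is 2.

2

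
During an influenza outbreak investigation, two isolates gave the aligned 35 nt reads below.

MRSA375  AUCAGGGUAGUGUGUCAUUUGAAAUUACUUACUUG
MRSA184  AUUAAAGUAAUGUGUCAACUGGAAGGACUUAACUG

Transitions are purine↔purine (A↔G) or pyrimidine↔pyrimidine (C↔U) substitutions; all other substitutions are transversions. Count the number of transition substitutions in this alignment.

Differing sites — 3:C/U (Ti); 5:G/A (Ti); 6:G/A (Ti); 10:G/A (Ti); 18:U/A (Tv); 19:U/C (Ti); 22:A/G (Ti); 25:U/G (Tv); 26:U/G (Tv); 32:C/A (Tv); 33:U/C (Ti).
Of the 11 differences, 7 transitions and 4 transversions, so the answer is 7.

7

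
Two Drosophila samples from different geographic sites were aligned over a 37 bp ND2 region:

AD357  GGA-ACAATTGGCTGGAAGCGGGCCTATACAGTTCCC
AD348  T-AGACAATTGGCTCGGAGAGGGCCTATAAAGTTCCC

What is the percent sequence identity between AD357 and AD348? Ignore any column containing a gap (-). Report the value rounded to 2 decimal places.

85.71%

Excluding the 2 gap columns leaves 35 comparable sites.
The sequences differ at positions 1 (G/T), 15 (G/C), 17 (A/G), 20 (C/A), 30 (C/A).
30 of the 35 comparable sites match, so the percent identity is 30/35 × 100 = 85.71%.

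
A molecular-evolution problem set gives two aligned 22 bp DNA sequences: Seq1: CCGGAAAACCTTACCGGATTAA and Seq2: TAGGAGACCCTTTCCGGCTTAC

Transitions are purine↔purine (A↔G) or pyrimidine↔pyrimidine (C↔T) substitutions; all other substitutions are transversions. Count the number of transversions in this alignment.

5

Mismatches occur at site 1 (C↔T, transition), site 2 (C↔A, transversion), site 6 (A↔G, transition), site 8 (A↔C, transversion), site 13 (A↔T, transversion), site 18 (A↔C, transversion), site 22 (A↔C, transversion).
Of the 7 differences, 2 transitions and 5 transversions, so the answer is 5.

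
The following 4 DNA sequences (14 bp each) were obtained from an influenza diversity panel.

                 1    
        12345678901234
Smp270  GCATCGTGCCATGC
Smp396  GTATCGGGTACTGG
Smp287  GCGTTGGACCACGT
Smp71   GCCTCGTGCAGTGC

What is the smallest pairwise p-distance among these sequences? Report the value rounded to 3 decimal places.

Pairwise Hamming distances:
  Smp270 vs Smp396: 6
  Smp270 vs Smp287: 6
  Smp270 vs Smp71: 3
  Smp396 vs Smp287: 9
  Smp396 vs Smp71: 6
  Smp287 vs Smp71: 8
The smallest is 3 mismatches, between Smp270 and Smp71; p = 3/14 = 0.214.

0.214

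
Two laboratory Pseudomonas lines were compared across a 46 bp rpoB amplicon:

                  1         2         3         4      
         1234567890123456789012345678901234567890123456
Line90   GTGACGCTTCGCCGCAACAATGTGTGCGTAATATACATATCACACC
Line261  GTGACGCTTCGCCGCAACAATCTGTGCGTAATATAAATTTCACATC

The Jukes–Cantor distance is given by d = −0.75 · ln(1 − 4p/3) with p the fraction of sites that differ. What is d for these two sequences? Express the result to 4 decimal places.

Mismatches occur at site 22 (G→C), site 36 (C→A), site 39 (A→T), site 45 (C→T).
p = 4/46 = 0.086957.
d = −0.75 · ln(1 − (4/3)·0.086957) = −0.75 · ln(0.884057) = −0.75 · (-0.123234) = 0.0924.

0.0924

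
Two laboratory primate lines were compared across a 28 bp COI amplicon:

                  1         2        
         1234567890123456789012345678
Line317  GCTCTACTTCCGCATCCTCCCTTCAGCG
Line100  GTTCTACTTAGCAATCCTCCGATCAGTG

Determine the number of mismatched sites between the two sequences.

8

Differing sites — 2:C/T; 10:C/A; 11:C/G; 12:G/C; 13:C/A; 21:C/G; 22:T/A; 27:C/T.
That gives 8 mismatches out of 28 aligned sites, so the Hamming distance is 8.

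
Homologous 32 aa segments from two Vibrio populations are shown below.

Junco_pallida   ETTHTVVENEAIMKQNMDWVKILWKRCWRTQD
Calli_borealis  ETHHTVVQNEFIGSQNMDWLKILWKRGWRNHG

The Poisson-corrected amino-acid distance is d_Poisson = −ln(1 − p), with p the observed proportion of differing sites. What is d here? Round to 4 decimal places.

Mismatches occur at site 3 (T/H), site 8 (E/Q), site 11 (A/F), site 13 (M/G), site 14 (K/S), site 20 (V/L), site 27 (C/G), site 30 (T/N), site 31 (Q/H), site 32 (D/G).
p = 10/32 = 0.312500.
d = −ln(1 − 0.312500) = −ln(0.687500) = 0.3747.

0.3747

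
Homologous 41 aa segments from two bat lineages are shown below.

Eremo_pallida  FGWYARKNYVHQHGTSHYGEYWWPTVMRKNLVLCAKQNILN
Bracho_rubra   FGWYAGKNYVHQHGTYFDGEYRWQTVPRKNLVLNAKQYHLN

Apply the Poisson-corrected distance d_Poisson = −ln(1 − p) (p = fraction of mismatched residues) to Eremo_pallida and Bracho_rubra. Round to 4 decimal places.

0.2796

Differing sites — 6:R/G; 16:S/Y; 17:H/F; 18:Y/D; 22:W/R; 24:P/Q; 27:M/P; 34:C/N; 38:N/Y; 39:I/H.
p = 10/41 = 0.243902.
d = −ln(1 − 0.243902) = −ln(0.756098) = 0.2796.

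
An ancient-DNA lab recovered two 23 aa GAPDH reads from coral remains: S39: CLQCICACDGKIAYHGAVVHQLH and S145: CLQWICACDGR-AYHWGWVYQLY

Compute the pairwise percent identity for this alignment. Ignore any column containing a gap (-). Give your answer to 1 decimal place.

68.2%

Excluding the 1 gap column leaves 22 comparable sites.
Differing sites — 4:C/W; 11:K/R; 16:G/W; 17:A/G; 18:V/W; 20:H/Y; 23:H/Y.
15 of the 22 comparable sites match, so the percent identity is 15/22 × 100 = 68.2%.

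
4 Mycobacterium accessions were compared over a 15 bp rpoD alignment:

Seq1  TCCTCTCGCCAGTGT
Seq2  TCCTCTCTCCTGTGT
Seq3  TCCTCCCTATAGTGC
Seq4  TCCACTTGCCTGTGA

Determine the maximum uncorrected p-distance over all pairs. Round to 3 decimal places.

0.533

Pairwise Hamming distances:
  Seq1 vs Seq2: 2
  Seq1 vs Seq3: 5
  Seq1 vs Seq4: 4
  Seq2 vs Seq3: 5
  Seq2 vs Seq4: 4
  Seq3 vs Seq4: 8
The largest is 8 mismatches, between Seq3 and Seq4; p = 8/15 = 0.533.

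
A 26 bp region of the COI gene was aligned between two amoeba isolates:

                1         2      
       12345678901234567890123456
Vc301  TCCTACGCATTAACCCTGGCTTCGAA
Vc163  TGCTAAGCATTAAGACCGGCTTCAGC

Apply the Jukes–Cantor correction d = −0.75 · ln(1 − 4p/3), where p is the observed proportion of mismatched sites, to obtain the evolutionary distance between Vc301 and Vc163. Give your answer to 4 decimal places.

Mismatches occur at site 2 (C→G), site 6 (C→A), site 14 (C→G), site 15 (C→A), site 17 (T→C), site 24 (G→A), site 25 (A→G), site 26 (A→C).
p = 8/26 = 0.307692.
d = −0.75 · ln(1 − (4/3)·0.307692) = −0.75 · ln(0.589744) = −0.75 · (-0.528067) = 0.3961.

0.3961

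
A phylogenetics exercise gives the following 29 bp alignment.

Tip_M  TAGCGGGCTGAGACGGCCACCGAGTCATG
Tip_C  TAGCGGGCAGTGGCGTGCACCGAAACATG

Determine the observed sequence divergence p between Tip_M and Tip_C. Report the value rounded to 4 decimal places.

Mismatches occur at site 9 (T↔A), site 11 (A↔T), site 13 (A↔G), site 16 (G↔T), site 17 (C↔G), site 24 (G↔A), site 25 (T↔A).
There are 7 differences over 29 sites, so p = 7/29 = 0.2414.

0.2414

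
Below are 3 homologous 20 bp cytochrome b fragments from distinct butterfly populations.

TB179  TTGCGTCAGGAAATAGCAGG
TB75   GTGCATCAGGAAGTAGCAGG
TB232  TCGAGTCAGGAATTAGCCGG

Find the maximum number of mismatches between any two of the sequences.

6

Pairwise Hamming distances:
  TB179 vs TB75: 3
  TB179 vs TB232: 4
  TB75 vs TB232: 6
The largest is 6, between TB75 and TB232.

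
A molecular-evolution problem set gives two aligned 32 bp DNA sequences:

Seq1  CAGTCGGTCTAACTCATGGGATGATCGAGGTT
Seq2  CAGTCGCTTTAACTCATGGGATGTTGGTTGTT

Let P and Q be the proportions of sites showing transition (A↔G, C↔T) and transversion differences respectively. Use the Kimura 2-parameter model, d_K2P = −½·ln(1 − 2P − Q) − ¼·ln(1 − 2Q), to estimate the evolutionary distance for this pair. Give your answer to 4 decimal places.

0.2171

The sequences differ at positions 7 (G/C, transversion), 9 (C/T, transition), 24 (A/T, transversion), 26 (C/G, transversion), 28 (A/T, transversion), 29 (G/T, transversion).
Of the 6 differences, 1 transition and 5 transversions over 32 sites: P = 1/32 = 0.031250, Q = 5/32 = 0.156250.
d = −0.5·ln(0.781250) − 0.25·ln(0.687500) = −0.5·(-0.246860) − 0.25·(-0.374693) = 0.2171.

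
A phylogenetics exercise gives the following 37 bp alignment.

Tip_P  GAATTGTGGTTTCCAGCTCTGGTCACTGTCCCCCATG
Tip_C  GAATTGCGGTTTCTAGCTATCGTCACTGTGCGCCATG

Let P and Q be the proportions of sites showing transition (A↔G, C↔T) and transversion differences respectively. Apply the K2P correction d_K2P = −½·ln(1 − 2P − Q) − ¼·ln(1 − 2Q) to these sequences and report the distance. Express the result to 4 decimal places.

Mismatches occur at site 7 (T↔C, transition), site 14 (C↔T, transition), site 19 (C↔A, transversion), site 21 (G↔C, transversion), site 30 (C↔G, transversion), site 32 (C↔G, transversion).
Of the 6 differences, 2 transitions and 4 transversions over 37 sites: P = 2/37 = 0.054054, Q = 4/37 = 0.108108.
d = −0.5·ln(0.783784) − 0.25·ln(0.783784) = −0.5·(-0.243622) − 0.25·(-0.243622) = 0.1827.

0.1827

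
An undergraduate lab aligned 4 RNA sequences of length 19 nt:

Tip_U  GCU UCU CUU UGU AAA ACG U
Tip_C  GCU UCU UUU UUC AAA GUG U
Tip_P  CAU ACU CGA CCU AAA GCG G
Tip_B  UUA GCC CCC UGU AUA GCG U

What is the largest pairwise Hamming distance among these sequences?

12

Pairwise Hamming distances:
  Tip_U vs Tip_C: 5
  Tip_U vs Tip_P: 9
  Tip_U vs Tip_B: 9
  Tip_C vs Tip_P: 11
  Tip_C vs Tip_B: 12
  Tip_P vs Tip_B: 11
The largest is 12, between Tip_C and Tip_B.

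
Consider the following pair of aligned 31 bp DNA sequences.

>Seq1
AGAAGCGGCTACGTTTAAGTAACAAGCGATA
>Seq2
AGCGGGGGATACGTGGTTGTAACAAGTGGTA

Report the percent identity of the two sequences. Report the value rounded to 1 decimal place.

The sequences differ at positions 3 (A/C), 4 (A/G), 6 (C/G), 9 (C/A), 15 (T/G), 16 (T/G), 17 (A/T), 18 (A/T), 27 (C/T), 29 (A/G).
21 of the 31 sites match, so the percent identity is 21/31 × 100 = 67.7%.

67.7%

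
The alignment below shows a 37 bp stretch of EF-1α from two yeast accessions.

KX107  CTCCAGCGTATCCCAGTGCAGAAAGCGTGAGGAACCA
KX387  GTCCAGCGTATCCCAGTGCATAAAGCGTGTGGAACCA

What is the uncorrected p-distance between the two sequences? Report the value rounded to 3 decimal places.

0.081

Differing sites — 1:C/G; 21:G/T; 30:A/T.
There are 3 differences over 37 sites, so p = 3/37 = 0.081.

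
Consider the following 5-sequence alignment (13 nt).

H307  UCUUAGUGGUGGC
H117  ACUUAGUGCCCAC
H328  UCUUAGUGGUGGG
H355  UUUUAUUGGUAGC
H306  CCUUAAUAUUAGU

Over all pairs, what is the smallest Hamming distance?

Pairwise Hamming distances:
  H307 vs H117: 5
  H307 vs H328: 1
  H307 vs H355: 3
  H307 vs H306: 6
  H117 vs H328: 6
  H117 vs H355: 7
  H117 vs H306: 8
  H328 vs H355: 4
  H328 vs H306: 6
  H355 vs H306: 6
The smallest is 1, between H307 and H328.

1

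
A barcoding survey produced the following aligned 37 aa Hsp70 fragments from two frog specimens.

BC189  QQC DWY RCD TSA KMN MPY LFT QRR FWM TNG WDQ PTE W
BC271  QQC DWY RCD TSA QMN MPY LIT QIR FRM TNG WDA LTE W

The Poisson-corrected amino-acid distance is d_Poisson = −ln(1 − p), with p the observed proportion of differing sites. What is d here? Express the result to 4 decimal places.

Mismatches occur at site 13 (K→Q), site 20 (F→I), site 23 (R→I), site 26 (W→R), site 33 (Q→A), site 34 (P→L).
p = 6/37 = 0.162162.
d = −ln(1 − 0.162162) = −ln(0.837838) = 0.1769.

0.1769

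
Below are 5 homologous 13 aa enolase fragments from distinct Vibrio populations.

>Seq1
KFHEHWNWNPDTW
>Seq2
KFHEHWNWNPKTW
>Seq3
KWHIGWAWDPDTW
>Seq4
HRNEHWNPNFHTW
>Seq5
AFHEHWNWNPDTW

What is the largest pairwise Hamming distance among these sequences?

10

Pairwise Hamming distances:
  Seq1 vs Seq2: 1
  Seq1 vs Seq3: 5
  Seq1 vs Seq4: 6
  Seq1 vs Seq5: 1
  Seq2 vs Seq3: 6
  Seq2 vs Seq4: 6
  Seq2 vs Seq5: 2
  Seq3 vs Seq4: 10
  Seq3 vs Seq5: 6
  Seq4 vs Seq5: 6
The largest is 10, between Seq3 and Seq4.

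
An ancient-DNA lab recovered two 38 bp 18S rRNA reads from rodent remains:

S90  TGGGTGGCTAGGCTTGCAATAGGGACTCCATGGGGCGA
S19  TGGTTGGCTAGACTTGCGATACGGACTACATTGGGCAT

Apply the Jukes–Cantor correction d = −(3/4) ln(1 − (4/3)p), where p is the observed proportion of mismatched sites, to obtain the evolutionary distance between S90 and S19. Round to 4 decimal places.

0.2471

Differing sites — 4:G/T; 12:G/A; 18:A/G; 22:G/C; 28:C/A; 32:G/T; 37:G/A; 38:A/T.
p = 8/38 = 0.210526.
d = −0.75 · ln(1 − (4/3)·0.210526) = −0.75 · ln(0.719299) = −0.75 · (-0.329478) = 0.2471.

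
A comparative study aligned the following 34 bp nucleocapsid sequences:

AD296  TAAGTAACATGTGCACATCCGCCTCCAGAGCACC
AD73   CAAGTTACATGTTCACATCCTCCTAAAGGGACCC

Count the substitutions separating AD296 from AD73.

Differing sites — 1:T/C; 6:A/T; 13:G/T; 21:G/T; 25:C/A; 26:C/A; 29:A/G; 31:C/A; 32:A/C.
That gives 9 mismatches out of 34 aligned sites, so the Hamming distance is 9.

9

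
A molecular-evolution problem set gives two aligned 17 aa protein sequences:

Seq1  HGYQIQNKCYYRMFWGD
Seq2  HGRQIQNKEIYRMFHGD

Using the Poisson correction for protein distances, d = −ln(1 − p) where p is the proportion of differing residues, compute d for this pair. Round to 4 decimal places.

Mismatches occur at site 3 (Y/R), site 9 (C/E), site 10 (Y/I), site 15 (W/H).
p = 4/17 = 0.235294.
d = −ln(1 − 0.235294) = −ln(0.764706) = 0.2683.

0.2683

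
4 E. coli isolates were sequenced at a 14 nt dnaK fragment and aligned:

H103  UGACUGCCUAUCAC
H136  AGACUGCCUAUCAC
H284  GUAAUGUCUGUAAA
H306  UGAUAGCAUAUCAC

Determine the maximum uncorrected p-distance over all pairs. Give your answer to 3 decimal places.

Pairwise Hamming distances:
  H103 vs H136: 1
  H103 vs H284: 7
  H103 vs H306: 3
  H136 vs H284: 7
  H136 vs H306: 4
  H284 vs H306: 9
The largest is 9 mismatches, between H284 and H306; p = 9/14 = 0.643.

0.643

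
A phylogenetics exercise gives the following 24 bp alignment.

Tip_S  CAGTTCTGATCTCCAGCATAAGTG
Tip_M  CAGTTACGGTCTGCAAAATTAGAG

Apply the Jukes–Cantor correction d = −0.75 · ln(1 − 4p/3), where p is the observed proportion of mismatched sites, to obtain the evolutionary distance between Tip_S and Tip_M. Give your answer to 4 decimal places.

Mismatches occur at site 6 (C→A), site 7 (T→C), site 9 (A→G), site 13 (C→G), site 16 (G→A), site 17 (C→A), site 20 (A→T), site 23 (T→A).
p = 8/24 = 0.333333.
d = −0.75 · ln(1 − (4/3)·0.333333) = −0.75 · ln(0.555556) = −0.75 · (-0.587786) = 0.4408.

0.4408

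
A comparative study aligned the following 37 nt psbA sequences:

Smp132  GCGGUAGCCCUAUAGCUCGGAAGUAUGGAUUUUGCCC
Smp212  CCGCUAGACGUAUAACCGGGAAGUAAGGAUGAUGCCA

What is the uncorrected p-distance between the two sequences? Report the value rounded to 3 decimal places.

Differing sites — 1:G/C; 4:G/C; 8:C/A; 10:C/G; 15:G/A; 17:U/C; 18:C/G; 26:U/A; 31:U/G; 32:U/A; 37:C/A.
There are 11 differences over 37 sites, so p = 11/37 = 0.297.

0.297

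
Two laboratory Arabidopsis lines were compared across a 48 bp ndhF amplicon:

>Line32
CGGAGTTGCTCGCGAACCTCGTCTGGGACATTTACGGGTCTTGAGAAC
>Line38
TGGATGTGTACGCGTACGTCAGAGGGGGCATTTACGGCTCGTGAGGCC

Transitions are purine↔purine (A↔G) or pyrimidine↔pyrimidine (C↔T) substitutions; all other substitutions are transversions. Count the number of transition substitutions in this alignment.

Mismatches occur at site 1 (C→T, transition), site 5 (G→T, transversion), site 6 (T→G, transversion), site 9 (C→T, transition), site 10 (T→A, transversion), site 15 (A→T, transversion), site 18 (C→G, transversion), site 21 (G→A, transition), site 22 (T→G, transversion), site 23 (C→A, transversion), site 24 (T→G, transversion), site 28 (A→G, transition), site 38 (G→C, transversion), site 41 (T→G, transversion), site 46 (A→G, transition), site 47 (A→C, transversion).
Of the 16 differences, 5 transitions and 11 transversions, so the answer is 5.

5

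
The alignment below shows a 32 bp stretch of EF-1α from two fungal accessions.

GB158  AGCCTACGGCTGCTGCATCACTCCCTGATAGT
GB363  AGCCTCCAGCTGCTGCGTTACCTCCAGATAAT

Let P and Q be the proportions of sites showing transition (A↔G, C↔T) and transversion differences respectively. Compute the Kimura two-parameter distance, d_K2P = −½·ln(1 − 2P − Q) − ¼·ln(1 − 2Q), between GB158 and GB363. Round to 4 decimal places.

The sequences differ at positions 6 (A/C, transversion), 8 (G/A, transition), 17 (A/G, transition), 19 (C/T, transition), 22 (T/C, transition), 23 (C/T, transition), 26 (T/A, transversion), 31 (G/A, transition).
Of the 8 differences, 6 transitions and 2 transversions over 32 sites: P = 6/32 = 0.187500, Q = 2/32 = 0.062500.
d = −0.5·ln(0.562500) − 0.25·ln(0.875000) = −0.5·(-0.575364) − 0.25·(-0.133531) = 0.3211.

0.3211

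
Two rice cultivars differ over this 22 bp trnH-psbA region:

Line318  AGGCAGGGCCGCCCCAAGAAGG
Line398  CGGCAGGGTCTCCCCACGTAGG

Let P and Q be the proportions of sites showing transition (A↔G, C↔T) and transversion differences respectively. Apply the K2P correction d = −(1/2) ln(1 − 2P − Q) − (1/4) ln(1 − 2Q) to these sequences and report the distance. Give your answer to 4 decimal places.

Mismatches occur at site 1 (A↔C, transversion), site 9 (C↔T, transition), site 11 (G↔T, transversion), site 17 (A↔C, transversion), site 19 (A↔T, transversion).
Of the 5 differences, 1 transition and 4 transversions over 22 sites: P = 1/22 = 0.045455, Q = 4/22 = 0.181818.
d = −0.5·ln(0.727272) − 0.25·ln(0.636364) = −0.5·(-0.318455) − 0.25·(-0.451985) = 0.2722.

0.2722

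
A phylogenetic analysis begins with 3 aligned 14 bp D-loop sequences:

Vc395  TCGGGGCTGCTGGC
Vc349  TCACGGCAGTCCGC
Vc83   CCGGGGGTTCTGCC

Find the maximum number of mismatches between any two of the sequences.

Pairwise Hamming distances:
  Vc395 vs Vc349: 6
  Vc395 vs Vc83: 4
  Vc349 vs Vc83: 10
The largest is 10, between Vc349 and Vc83.

10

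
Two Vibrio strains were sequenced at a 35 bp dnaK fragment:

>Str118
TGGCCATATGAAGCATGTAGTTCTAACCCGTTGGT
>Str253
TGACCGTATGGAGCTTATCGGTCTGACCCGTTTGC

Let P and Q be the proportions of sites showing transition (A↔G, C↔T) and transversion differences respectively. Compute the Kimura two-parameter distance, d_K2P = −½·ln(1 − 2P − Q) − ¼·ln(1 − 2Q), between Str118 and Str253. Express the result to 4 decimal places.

0.3703

Mismatches occur at site 3 (G→A, transition), site 6 (A→G, transition), site 11 (A→G, transition), site 15 (A→T, transversion), site 17 (G→A, transition), site 19 (A→C, transversion), site 21 (T→G, transversion), site 25 (A→G, transition), site 33 (G→T, transversion), site 35 (T→C, transition).
Of the 10 differences, 6 transitions and 4 transversions over 35 sites: P = 6/35 = 0.171429, Q = 4/35 = 0.114286.
d = −0.5·ln(0.542856) − 0.25·ln(0.771428) = −0.5·(-0.610911) − 0.25·(-0.259512) = 0.3703.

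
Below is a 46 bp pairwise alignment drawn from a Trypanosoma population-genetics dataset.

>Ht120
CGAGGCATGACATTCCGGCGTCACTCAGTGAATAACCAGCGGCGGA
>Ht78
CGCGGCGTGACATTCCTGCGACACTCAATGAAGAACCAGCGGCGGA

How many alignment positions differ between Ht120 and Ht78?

6

The sequences differ at positions 3 (A/C), 7 (A/G), 17 (G/T), 21 (T/A), 28 (G/A), 33 (T/G).
That gives 6 mismatches out of 46 aligned sites, so the Hamming distance is 6.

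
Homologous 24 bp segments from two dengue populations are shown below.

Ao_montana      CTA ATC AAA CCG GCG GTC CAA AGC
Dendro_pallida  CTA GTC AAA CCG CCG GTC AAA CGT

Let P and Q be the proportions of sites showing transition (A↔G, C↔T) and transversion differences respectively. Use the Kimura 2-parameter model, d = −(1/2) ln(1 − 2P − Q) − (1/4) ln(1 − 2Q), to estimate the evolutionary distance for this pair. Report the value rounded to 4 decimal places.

Mismatches occur at site 4 (A/G, transition), site 13 (G/C, transversion), site 19 (C/A, transversion), site 22 (A/C, transversion), site 24 (C/T, transition).
Of the 5 differences, 2 transitions and 3 transversions over 24 sites: P = 2/24 = 0.083333, Q = 3/24 = 0.125000.
d = −0.5·ln(0.708334) − 0.25·ln(0.750000) = −0.5·(-0.344840) − 0.25·(-0.287682) = 0.2443.

0.2443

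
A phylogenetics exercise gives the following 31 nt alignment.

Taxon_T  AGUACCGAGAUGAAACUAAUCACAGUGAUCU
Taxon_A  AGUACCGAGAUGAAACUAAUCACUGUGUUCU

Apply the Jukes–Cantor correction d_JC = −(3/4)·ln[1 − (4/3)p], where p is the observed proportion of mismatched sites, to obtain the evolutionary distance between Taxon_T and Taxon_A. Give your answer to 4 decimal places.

0.0675

Mismatches occur at site 24 (A/U), site 28 (A/U).
p = 2/31 = 0.064516.
d = −0.75 · ln(1 − (4/3)·0.064516) = −0.75 · ln(0.913979) = −0.75 · (-0.089948) = 0.0675.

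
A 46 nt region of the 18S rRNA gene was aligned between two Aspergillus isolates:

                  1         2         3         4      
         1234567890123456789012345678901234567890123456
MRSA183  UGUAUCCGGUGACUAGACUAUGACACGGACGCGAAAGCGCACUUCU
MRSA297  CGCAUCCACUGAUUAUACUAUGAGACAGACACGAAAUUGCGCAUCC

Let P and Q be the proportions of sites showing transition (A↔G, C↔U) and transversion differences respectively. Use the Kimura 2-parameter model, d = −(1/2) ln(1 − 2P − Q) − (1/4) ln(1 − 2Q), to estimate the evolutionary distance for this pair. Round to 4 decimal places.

0.4079

The sequences differ at positions 1 (U/C, transition), 3 (U/C, transition), 8 (G/A, transition), 9 (G/C, transversion), 13 (C/U, transition), 16 (G/U, transversion), 24 (C/G, transversion), 27 (G/A, transition), 31 (G/A, transition), 37 (G/U, transversion), 38 (C/U, transition), 41 (A/G, transition), 43 (U/A, transversion), 46 (U/C, transition).
Of the 14 differences, 9 transitions and 5 transversions over 46 sites: P = 9/46 = 0.195652, Q = 5/46 = 0.108696.
d = −0.5·ln(0.500000) − 0.25·ln(0.782608) = −0.5·(-0.693147) − 0.25·(-0.245123) = 0.4079.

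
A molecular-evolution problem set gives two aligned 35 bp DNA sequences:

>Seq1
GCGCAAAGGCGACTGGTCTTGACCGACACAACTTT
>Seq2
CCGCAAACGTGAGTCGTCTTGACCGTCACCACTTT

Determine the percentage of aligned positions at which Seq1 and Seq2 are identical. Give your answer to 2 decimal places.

Mismatches occur at site 1 (G↔C), site 8 (G↔C), site 10 (C↔T), site 13 (C↔G), site 15 (G↔C), site 26 (A↔T), site 30 (A↔C).
28 of the 35 sites match, so the percent identity is 28/35 × 100 = 80.00%.

80.00%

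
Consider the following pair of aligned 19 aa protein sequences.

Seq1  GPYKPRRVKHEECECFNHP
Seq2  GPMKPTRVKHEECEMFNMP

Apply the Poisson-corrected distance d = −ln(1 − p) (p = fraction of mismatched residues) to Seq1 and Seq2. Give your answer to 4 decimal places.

Differing sites — 3:Y/M; 6:R/T; 15:C/M; 18:H/M.
p = 4/19 = 0.210526.
d = −ln(1 − 0.210526) = −ln(0.789474) = 0.2364.

0.2364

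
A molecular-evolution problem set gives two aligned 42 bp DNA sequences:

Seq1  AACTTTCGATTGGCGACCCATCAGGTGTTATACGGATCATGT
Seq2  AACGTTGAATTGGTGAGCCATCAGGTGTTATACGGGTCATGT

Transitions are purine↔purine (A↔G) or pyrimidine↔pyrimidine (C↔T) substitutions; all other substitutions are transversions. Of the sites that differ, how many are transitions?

3

Differing sites — 4:T/G (Tv); 7:C/G (Tv); 8:G/A (Ti); 14:C/T (Ti); 17:C/G (Tv); 36:A/G (Ti).
Of the 6 differences, 3 transitions and 3 transversions, so the answer is 3.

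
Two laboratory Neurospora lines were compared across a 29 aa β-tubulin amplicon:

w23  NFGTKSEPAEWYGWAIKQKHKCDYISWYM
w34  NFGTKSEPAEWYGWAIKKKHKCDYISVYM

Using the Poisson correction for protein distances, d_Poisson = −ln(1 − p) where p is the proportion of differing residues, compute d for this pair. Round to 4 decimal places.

Mismatches occur at site 18 (Q→K), site 27 (W→V).
p = 2/29 = 0.068966.
d = −ln(1 − 0.068966) = −ln(0.931034) = 0.0715.

0.0715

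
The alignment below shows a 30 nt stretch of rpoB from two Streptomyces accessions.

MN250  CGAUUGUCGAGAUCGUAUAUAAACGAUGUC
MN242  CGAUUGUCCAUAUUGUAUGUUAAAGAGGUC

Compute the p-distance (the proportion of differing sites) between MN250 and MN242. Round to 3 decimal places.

0.233

Mismatches occur at site 9 (G→C), site 11 (G→U), site 14 (C→U), site 19 (A→G), site 21 (A→U), site 24 (C→A), site 27 (U→G).
There are 7 differences over 30 sites, so p = 7/30 = 0.233.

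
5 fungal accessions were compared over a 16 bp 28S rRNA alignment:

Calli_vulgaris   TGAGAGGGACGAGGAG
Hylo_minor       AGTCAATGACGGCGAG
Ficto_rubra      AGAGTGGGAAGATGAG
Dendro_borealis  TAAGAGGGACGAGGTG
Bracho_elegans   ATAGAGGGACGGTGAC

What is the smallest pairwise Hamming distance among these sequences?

2

Pairwise Hamming distances:
  Calli_vulgaris vs Hylo_minor: 7
  Calli_vulgaris vs Ficto_rubra: 4
  Calli_vulgaris vs Dendro_borealis: 2
  Calli_vulgaris vs Bracho_elegans: 5
  Hylo_minor vs Ficto_rubra: 8
  Hylo_minor vs Dendro_borealis: 9
  Hylo_minor vs Bracho_elegans: 7
  Ficto_rubra vs Dendro_borealis: 6
  Ficto_rubra vs Bracho_elegans: 5
  Dendro_borealis vs Bracho_elegans: 6
The smallest is 2, between Calli_vulgaris and Dendro_borealis.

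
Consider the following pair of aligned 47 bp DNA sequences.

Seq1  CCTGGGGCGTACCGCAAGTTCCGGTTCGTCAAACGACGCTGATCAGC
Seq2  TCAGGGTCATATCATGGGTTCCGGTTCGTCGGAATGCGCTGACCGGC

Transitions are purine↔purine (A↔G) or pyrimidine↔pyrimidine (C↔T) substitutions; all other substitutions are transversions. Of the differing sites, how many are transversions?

The sequences differ at positions 1 (C/T, transition), 3 (T/A, transversion), 7 (G/T, transversion), 9 (G/A, transition), 12 (C/T, transition), 14 (G/A, transition), 15 (C/T, transition), 16 (A/G, transition), 17 (A/G, transition), 31 (A/G, transition), 32 (A/G, transition), 34 (C/A, transversion), 35 (G/T, transversion), 36 (A/G, transition), 43 (T/C, transition), 45 (A/G, transition).
Of the 16 differences, 12 transitions and 4 transversions, so the answer is 4.

4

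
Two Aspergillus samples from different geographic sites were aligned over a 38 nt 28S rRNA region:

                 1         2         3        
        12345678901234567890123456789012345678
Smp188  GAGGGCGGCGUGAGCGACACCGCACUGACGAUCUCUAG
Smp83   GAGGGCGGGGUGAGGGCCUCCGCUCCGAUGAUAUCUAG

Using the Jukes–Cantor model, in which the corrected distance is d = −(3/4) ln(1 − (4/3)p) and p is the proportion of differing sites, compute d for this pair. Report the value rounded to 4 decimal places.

Mismatches occur at site 9 (C→G), site 15 (C→G), site 17 (A→C), site 19 (A→U), site 24 (A→U), site 26 (U→C), site 29 (C→U), site 33 (C→A).
p = 8/38 = 0.210526.
d = −0.75 · ln(1 − (4/3)·0.210526) = −0.75 · ln(0.719299) = −0.75 · (-0.329478) = 0.2471.

0.2471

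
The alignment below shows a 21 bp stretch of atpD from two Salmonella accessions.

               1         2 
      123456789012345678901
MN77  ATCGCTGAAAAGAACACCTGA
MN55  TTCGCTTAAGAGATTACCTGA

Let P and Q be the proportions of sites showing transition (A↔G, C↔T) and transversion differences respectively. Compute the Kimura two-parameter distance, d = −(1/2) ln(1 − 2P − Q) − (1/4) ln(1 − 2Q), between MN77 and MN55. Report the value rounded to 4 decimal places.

Differing sites — 1:A/T (Tv); 7:G/T (Tv); 10:A/G (Ti); 14:A/T (Tv); 15:C/T (Ti).
Of the 5 differences, 2 transitions and 3 transversions over 21 sites: P = 2/21 = 0.095238, Q = 3/21 = 0.142857.
d = −0.5·ln(0.666667) − 0.25·ln(0.714286) = −0.5·(-0.405465) − 0.25·(-0.336472) = 0.2869.

0.2869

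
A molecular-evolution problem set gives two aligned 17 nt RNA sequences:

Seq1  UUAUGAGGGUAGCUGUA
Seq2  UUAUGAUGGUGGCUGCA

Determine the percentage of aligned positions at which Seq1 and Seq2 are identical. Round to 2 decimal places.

The sequences differ at positions 7 (G/U), 11 (A/G), 16 (U/C).
14 of the 17 sites match, so the percent identity is 14/17 × 100 = 82.35%.

82.35%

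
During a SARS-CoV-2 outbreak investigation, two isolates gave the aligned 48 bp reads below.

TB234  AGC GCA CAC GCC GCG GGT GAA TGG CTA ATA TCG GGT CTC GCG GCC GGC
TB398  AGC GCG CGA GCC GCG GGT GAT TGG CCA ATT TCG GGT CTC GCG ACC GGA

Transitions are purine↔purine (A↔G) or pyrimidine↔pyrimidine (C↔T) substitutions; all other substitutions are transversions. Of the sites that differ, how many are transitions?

Differing sites — 6:A/G (Ti); 8:A/G (Ti); 9:C/A (Tv); 21:A/T (Tv); 26:T/C (Ti); 30:A/T (Tv); 43:G/A (Ti); 48:C/A (Tv).
Of the 8 differences, 4 transitions and 4 transversions, so the answer is 4.

4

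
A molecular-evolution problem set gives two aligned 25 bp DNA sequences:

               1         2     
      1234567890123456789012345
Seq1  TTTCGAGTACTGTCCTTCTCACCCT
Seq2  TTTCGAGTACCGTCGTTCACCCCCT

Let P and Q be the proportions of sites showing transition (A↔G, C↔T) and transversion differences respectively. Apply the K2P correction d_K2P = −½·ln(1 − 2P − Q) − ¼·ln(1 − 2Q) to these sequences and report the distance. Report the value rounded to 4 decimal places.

0.1802

Mismatches occur at site 11 (T→C, transition), site 15 (C→G, transversion), site 19 (T→A, transversion), site 21 (A→C, transversion).
Of the 4 differences, 1 transition and 3 transversions over 25 sites: P = 1/25 = 0.040000, Q = 3/25 = 0.120000.
d = −0.5·ln(0.800000) − 0.25·ln(0.760000) = −0.5·(-0.223144) − 0.25·(-0.274437) = 0.1802.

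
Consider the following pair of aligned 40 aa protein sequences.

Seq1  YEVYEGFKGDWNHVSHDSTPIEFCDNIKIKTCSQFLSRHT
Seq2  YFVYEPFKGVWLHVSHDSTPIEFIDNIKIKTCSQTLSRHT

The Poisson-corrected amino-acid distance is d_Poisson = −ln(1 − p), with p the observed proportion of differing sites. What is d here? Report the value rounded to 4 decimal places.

0.1625

The sequences differ at positions 2 (E/F), 6 (G/P), 10 (D/V), 12 (N/L), 24 (C/I), 35 (F/T).
p = 6/40 = 0.150000.
d = −ln(1 − 0.150000) = −ln(0.850000) = 0.1625.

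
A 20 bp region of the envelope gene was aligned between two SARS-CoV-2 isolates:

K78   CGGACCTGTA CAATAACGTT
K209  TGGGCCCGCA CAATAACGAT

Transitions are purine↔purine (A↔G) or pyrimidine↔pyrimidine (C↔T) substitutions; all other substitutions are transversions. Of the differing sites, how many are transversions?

1

Mismatches occur at site 1 (C↔T, transition), site 4 (A↔G, transition), site 7 (T↔C, transition), site 9 (T↔C, transition), site 19 (T↔A, transversion).
Of the 5 differences, 4 transitions and 1 transversion, so the answer is 1.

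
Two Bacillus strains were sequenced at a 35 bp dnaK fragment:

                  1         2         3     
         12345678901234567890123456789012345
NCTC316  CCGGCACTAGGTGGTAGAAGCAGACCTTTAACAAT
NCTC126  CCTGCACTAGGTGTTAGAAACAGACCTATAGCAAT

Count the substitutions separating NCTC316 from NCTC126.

Differing sites — 3:G/T; 14:G/T; 20:G/A; 28:T/A; 31:A/G.
That gives 5 mismatches out of 35 aligned sites, so the Hamming distance is 5.

5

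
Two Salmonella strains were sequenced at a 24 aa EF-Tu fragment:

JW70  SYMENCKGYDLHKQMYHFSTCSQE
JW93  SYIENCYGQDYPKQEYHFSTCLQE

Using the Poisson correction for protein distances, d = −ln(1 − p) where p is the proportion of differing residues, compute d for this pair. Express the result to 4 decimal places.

Differing sites — 3:M/I; 7:K/Y; 9:Y/Q; 11:L/Y; 12:H/P; 15:M/E; 22:S/L.
p = 7/24 = 0.291667.
d = −ln(1 − 0.291667) = −ln(0.708333) = 0.3448.

0.3448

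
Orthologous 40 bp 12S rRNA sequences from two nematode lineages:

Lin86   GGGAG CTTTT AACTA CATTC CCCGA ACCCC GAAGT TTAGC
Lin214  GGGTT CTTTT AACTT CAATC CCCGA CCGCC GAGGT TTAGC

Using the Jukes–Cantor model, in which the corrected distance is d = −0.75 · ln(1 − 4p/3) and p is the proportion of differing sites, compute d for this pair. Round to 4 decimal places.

The sequences differ at positions 4 (A/T), 5 (G/T), 15 (A/T), 18 (T/A), 26 (A/C), 28 (C/G), 33 (A/G).
p = 7/40 = 0.175000.
d = −0.75 · ln(1 − (4/3)·0.175000) = −0.75 · ln(0.766667) = −0.75 · (-0.265703) = 0.1993.

0.1993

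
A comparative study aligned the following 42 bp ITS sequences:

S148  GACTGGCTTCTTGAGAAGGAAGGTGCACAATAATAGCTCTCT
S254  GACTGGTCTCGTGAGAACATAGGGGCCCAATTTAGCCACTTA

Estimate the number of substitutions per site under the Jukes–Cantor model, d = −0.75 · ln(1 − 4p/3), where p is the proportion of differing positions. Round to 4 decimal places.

0.5319

Mismatches occur at site 7 (C→T), site 8 (T→C), site 11 (T→G), site 18 (G→C), site 19 (G→A), site 20 (A→T), site 24 (T→G), site 27 (A→C), site 32 (A→T), site 33 (A→T), site 34 (T→A), site 35 (A→G), site 36 (G→C), site 38 (T→A), site 41 (C→T), site 42 (T→A).
p = 16/42 = 0.380952.
d = −0.75 · ln(1 − (4/3)·0.380952) = −0.75 · ln(0.492064) = −0.75 · (-0.709146) = 0.5319.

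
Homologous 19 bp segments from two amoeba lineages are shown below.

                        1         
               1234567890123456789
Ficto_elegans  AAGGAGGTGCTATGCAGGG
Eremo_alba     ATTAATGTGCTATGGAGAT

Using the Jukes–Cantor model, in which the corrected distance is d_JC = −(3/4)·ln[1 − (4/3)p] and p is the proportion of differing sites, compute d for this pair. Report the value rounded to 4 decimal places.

0.5068

The sequences differ at positions 2 (A/T), 3 (G/T), 4 (G/A), 6 (G/T), 15 (C/G), 18 (G/A), 19 (G/T).
p = 7/19 = 0.368421.
d = −0.75 · ln(1 − (4/3)·0.368421) = −0.75 · ln(0.508772) = −0.75 · (-0.675755) = 0.5068.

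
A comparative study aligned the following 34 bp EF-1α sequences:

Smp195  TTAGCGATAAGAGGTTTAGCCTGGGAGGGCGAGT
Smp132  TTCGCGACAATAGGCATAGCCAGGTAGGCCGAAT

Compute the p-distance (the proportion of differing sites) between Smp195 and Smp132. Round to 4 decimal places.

The sequences differ at positions 3 (A/C), 8 (T/C), 11 (G/T), 15 (T/C), 16 (T/A), 22 (T/A), 25 (G/T), 29 (G/C), 33 (G/A).
There are 9 differences over 34 sites, so p = 9/34 = 0.2647.

0.2647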